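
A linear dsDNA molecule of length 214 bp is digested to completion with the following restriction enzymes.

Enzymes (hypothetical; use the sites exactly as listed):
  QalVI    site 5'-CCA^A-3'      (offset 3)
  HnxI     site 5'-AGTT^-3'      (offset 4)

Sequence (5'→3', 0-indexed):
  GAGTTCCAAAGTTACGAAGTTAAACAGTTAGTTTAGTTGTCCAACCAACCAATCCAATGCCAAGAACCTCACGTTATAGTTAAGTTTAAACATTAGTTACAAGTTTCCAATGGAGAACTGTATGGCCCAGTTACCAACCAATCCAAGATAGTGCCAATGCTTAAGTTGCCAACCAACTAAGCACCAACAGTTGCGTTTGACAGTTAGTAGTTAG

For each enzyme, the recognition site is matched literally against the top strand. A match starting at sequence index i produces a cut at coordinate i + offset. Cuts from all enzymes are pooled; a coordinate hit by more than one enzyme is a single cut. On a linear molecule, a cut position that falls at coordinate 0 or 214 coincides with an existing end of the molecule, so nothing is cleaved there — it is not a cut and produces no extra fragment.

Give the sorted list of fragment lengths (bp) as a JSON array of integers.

Per-enzyme occurrences:
  QalVI CCAA/3: at [5, 40, 44, 48, 53, 59, 106, 133, 137, 142, 153, 168, 172, 183] ⇒ [8, 43, 47, 51, 56, 62, 109, 136, 140, 145, 156, 171, 175, 186]
  HnxI AGTT/4: at [1, 9, 17, 25, 29, 34, 77, 82, 94, 101, 128, 163, 188, 201, 208] ⇒ [5, 13, 21, 29, 33, 38, 81, 86, 98, 105, 132, 167, 192, 205, 212]

All cut coordinates (distinct, sorted): [5, 8, 13, 21, 29, 33, 38, 43, 47, 51, 56, 62, 81, 86, 98, 105, 109, 132, 136, 140, 145, 156, 167, 171, 175, 186, 192, 205, 212]

Fragments:
  [0,5): 5 bp
  [5,8): 3 bp
  [8,13): 5 bp
  [13,21): 8 bp
  [21,29): 8 bp
  [29,33): 4 bp
  [33,38): 5 bp
  [38,43): 5 bp
  [43,47): 4 bp
  [47,51): 4 bp
  [51,56): 5 bp
  [56,62): 6 bp
  [62,81): 19 bp
  [81,86): 5 bp
  [86,98): 12 bp
  [98,105): 7 bp
  [105,109): 4 bp
  [109,132): 23 bp
  [132,136): 4 bp
  [136,140): 4 bp
  [140,145): 5 bp
  [145,156): 11 bp
  [156,167): 11 bp
  [167,171): 4 bp
  [171,175): 4 bp
  [175,186): 11 bp
  [186,192): 6 bp
  [192,205): 13 bp
  [205,212): 7 bp
  [212,214): 2 bp

[2,3,4,4,4,4,4,4,4,4,5,5,5,5,5,5,5,6,6,7,7,8,8,11,11,11,12,13,19,23]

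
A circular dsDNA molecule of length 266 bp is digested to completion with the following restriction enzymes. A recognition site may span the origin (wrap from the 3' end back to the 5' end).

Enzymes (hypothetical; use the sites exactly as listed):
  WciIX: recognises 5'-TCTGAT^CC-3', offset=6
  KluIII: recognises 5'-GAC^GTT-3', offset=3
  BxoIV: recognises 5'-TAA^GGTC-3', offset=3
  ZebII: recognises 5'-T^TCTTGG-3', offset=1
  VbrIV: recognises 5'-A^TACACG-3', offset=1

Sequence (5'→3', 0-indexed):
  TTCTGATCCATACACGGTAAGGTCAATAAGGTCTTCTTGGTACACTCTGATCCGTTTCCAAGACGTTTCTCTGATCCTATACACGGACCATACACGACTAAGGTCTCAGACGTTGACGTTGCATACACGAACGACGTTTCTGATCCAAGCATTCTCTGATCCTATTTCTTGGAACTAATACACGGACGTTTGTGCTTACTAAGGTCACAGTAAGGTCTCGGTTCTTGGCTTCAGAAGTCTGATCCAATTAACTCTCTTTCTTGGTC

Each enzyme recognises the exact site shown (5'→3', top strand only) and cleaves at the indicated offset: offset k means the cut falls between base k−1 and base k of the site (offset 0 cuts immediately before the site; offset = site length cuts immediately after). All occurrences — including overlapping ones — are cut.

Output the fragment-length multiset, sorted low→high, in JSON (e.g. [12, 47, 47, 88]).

[3,4,5,6,6,6,9,9,9,9,10,10,11,11,11,11,12,12,13,15,15,15,16,17,21]

Scan for sites:
  WciIX (TCTGATCC, off=6): starts [1, 45, 69, 138, 154, 237] → cuts [7, 51, 75, 144, 160, 243]
  KluIII (GACGTT, off=3): starts [61, 108, 114, 132, 184] → cuts [64, 111, 117, 135, 187]
  BxoIV (TAAGGTC, off=3): starts [17, 26, 98, 199, 210] → cuts [20, 29, 101, 202, 213]
  ZebII (TTCTTGG, off=1): starts [33, 165, 221, 257] → cuts [34, 166, 222, 258]
  VbrIV (ATACACG, off=1): starts [9, 78, 89, 122, 177] → cuts [10, 79, 90, 123, 178]

Pooled cuts: [7, 10, 20, 29, 34, 51, 64, 75, 79, 90, 101, 111, 117, 123, 135, 144, 160, 166, 178, 187, 202, 213, 222, 243, 258]

Fragment lengths:
  7→10: 3 bp
  10→20: 10 bp
  20→29: 9 bp
  29→34: 5 bp
  34→51: 17 bp
  51→64: 13 bp
  64→75: 11 bp
  75→79: 4 bp
  79→90: 11 bp
  90→101: 11 bp
  101→111: 10 bp
  111→117: 6 bp
  117→123: 6 bp
  123→135: 12 bp
  135→144: 9 bp
  144→160: 16 bp
  160→166: 6 bp
  166→178: 12 bp
  178→187: 9 bp
  187→202: 15 bp
  202→213: 11 bp
  213→222: 9 bp
  222→243: 21 bp
  243→258: 15 bp
  258→7 (wrap): 266-258+7 = 15 bp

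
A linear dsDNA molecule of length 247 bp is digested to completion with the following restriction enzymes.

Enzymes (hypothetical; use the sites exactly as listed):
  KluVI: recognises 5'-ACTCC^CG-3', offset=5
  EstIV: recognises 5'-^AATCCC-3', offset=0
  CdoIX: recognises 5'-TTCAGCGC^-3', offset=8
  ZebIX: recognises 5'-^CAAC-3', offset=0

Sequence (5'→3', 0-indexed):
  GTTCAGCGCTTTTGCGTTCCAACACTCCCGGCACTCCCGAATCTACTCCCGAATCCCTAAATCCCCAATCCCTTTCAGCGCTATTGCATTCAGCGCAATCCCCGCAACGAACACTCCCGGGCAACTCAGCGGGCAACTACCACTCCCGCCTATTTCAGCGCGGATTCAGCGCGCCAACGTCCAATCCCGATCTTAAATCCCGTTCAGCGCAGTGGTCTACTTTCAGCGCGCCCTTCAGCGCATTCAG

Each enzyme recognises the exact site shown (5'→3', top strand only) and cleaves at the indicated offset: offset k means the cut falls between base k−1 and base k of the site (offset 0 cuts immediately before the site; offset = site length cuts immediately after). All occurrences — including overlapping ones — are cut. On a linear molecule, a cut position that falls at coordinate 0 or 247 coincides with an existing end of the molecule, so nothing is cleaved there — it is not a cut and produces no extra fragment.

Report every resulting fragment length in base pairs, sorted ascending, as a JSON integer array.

[2,2,4,6,7,8,8,8,9,9,9,10,11,12,12,12,13,13,13,15,15,15,15,19]

Scan for sites:
  KluVI (ACTCCCG, off=5): starts [23, 32, 44, 112, 141] → cuts [28, 37, 49, 117, 146]
  EstIV (AATCCC, off=0): starts [51, 59, 66, 96, 182, 195] → cuts [51, 59, 66, 96, 182, 195]
  CdoIX (TTCAGCGC, off=8): starts [1, 73, 88, 153, 164, 202, 221, 233] → cuts [9, 81, 96, 161, 172, 210, 229, 241]
  ZebIX (CAAC, off=0): starts [19, 104, 121, 133, 174] → cuts [19, 104, 121, 133, 174]

Pooled cuts: [9, 19, 28, 37, 49, 51, 59, 66, 81, 96, 104, 117, 121, 133, 146, 161, 172, 174, 182, 195, 210, 229, 241]

Fragments:
  [0,9): 9 bp
  [9,19): 10 bp
  [19,28): 9 bp
  [28,37): 9 bp
  [37,49): 12 bp
  [49,51): 2 bp
  [51,59): 8 bp
  [59,66): 7 bp
  [66,81): 15 bp
  [81,96): 15 bp
  [96,104): 8 bp
  [104,117): 13 bp
  [117,121): 4 bp
  [121,133): 12 bp
  [133,146): 13 bp
  [146,161): 15 bp
  [161,172): 11 bp
  [172,174): 2 bp
  [174,182): 8 bp
  [182,195): 13 bp
  [195,210): 15 bp
  [210,229): 19 bp
  [229,241): 12 bp
  [241,247): 6 bp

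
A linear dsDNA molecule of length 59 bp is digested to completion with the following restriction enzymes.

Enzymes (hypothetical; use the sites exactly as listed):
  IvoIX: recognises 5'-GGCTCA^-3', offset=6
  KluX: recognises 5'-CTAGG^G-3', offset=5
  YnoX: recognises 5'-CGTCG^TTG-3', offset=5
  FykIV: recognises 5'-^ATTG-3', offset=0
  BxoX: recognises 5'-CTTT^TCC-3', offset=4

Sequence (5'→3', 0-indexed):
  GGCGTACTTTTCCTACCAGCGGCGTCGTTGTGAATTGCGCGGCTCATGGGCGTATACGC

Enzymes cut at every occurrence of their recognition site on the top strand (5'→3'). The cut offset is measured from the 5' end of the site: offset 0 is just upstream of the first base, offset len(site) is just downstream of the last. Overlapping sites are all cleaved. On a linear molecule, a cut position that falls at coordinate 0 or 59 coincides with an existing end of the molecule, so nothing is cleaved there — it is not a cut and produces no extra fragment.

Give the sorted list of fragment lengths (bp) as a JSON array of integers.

Site scan:
  IvoIX (GGCTCA, off=6): starts [40] → cuts [46]
  KluX (CTAGGG, off=5): no sites
  YnoX (CGTCGTTG, off=5): starts [22] → cuts [27]
  FykIV (ATTG, off=0): starts [33] → cuts [33]
  BxoX (CTTTTCC, off=4): starts [6] → cuts [10]

All cut coordinates (distinct, sorted): [10, 27, 33, 46]

Fragment lengths:
  [0,10): 10 bp
  [10,27): 17 bp
  [27,33): 6 bp
  [33,46): 13 bp
  [46,59): 13 bp

[6,10,13,13,17]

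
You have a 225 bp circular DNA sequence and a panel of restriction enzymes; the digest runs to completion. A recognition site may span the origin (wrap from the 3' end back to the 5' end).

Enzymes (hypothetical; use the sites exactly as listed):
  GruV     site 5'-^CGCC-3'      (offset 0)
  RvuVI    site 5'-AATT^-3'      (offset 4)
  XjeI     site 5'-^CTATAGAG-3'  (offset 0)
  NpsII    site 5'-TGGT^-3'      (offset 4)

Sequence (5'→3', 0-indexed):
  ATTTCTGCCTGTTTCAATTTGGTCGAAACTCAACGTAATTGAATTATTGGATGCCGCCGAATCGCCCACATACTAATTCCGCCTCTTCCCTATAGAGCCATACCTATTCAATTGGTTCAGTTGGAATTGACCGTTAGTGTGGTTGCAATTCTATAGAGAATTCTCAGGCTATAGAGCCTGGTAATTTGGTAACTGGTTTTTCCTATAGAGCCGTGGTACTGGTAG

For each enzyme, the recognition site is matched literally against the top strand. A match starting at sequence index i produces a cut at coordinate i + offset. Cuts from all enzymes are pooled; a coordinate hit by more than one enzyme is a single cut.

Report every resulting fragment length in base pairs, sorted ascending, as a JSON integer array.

[1,3,4,4,4,5,5,6,6,7,7,8,9,10,12,12,14,15,15,16,17,21,24]

Scan for sites:
  GruV (CGCC, off=0): starts [54, 62, 79] → cuts [54, 62, 79]
  RvuVI (AATT, off=4): starts [15, 36, 41, 74, 109, 124, 146, 158, 182] → cuts [19, 40, 45, 78, 113, 128, 150, 162, 186]
  XjeI (CTATAGAG, off=0): starts [89, 150, 168, 202] → cuts [89, 150, 168, 202]
  NpsII (TGGT, off=4): starts [19, 112, 139, 178, 186, 193, 213, 219] → cuts [23, 116, 143, 182, 190, 197, 217, 223]

Pooled cuts: [19, 23, 40, 45, 54, 62, 78, 79, 89, 113, 116, 128, 143, 150, 162, 168, 182, 186, 190, 197, 202, 217, 223]

Fragment lengths:
  19→23: 4 bp
  23→40: 17 bp
  40→45: 5 bp
  45→54: 9 bp
  54→62: 8 bp
  62→78: 16 bp
  78→79: 1 bp
  79→89: 10 bp
  89→113: 24 bp
  113→116: 3 bp
  116→128: 12 bp
  128→143: 15 bp
  143→150: 7 bp
  150→162: 12 bp
  162→168: 6 bp
  168→182: 14 bp
  182→186: 4 bp
  186→190: 4 bp
  190→197: 7 bp
  197→202: 5 bp
  202→217: 15 bp
  217→223: 6 bp
  223→19 (wrap): 225-223+19 = 21 bp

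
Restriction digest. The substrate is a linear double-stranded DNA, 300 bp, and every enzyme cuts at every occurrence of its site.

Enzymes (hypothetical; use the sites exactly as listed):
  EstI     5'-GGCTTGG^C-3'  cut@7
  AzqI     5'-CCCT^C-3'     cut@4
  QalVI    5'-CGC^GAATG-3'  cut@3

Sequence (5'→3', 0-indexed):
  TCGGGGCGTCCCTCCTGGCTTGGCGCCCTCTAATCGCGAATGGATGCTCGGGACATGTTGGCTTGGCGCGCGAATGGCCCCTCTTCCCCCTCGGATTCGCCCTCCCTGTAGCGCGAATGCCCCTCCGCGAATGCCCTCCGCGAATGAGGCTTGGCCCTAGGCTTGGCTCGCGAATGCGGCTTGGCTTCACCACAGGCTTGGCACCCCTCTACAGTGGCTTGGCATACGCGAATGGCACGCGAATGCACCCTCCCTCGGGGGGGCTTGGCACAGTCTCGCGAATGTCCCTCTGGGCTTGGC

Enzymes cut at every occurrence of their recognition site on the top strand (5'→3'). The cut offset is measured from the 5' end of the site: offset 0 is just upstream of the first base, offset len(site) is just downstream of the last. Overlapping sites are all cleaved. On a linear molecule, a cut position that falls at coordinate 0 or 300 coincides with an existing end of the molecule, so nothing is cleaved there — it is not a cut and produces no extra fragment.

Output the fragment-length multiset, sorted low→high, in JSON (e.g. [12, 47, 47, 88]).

Scan for sites:
  EstI GGCTTGGC/7: at [16, 59, 147, 159, 177, 194, 215, 261, 292] ⇒ [23, 66, 154, 166, 184, 201, 222, 268, 299]
  AzqI CCCTC/4: at [9, 25, 78, 87, 99, 120, 133, 204, 247, 251, 285] ⇒ [13, 29, 82, 91, 103, 124, 137, 208, 251, 255, 289]
  QalVI CGCGAATG/3: at [34, 68, 111, 125, 138, 168, 226, 237, 276] ⇒ [37, 71, 114, 128, 141, 171, 229, 240, 279]

Pooled cuts: [13, 23, 29, 37, 66, 71, 82, 91, 103, 114, 124, 128, 137, 141, 154, 166, 171, 184, 201, 208, 222, 229, 240, 251, 255, 268, 279, 289, 299]

Fragment lengths:
  [0,13): 13 bp
  [13,23): 10 bp
  [23,29): 6 bp
  [29,37): 8 bp
  [37,66): 29 bp
  [66,71): 5 bp
  [71,82): 11 bp
  [82,91): 9 bp
  [91,103): 12 bp
  [103,114): 11 bp
  [114,124): 10 bp
  [124,128): 4 bp
  [128,137): 9 bp
  [137,141): 4 bp
  [141,154): 13 bp
  [154,166): 12 bp
  [166,171): 5 bp
  [171,184): 13 bp
  [184,201): 17 bp
  [201,208): 7 bp
  [208,222): 14 bp
  [222,229): 7 bp
  [229,240): 11 bp
  [240,251): 11 bp
  [251,255): 4 bp
  [255,268): 13 bp
  [268,279): 11 bp
  [279,289): 10 bp
  [289,299): 10 bp
  [299,300): 1 bp

[1,4,4,4,5,5,6,7,7,8,9,9,10,10,10,10,11,11,11,11,11,12,12,13,13,13,13,14,17,29]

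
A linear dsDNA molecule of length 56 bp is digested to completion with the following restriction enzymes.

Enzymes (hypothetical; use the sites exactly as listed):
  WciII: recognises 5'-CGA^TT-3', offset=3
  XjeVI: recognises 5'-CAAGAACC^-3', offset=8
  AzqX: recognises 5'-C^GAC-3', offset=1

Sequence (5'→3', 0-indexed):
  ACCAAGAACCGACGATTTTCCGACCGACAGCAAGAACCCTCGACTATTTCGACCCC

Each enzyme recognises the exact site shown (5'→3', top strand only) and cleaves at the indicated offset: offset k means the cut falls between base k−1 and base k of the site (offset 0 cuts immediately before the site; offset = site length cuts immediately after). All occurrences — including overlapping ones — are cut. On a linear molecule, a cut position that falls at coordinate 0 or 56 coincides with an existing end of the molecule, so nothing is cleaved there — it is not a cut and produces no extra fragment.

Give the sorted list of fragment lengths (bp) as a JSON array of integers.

Scan for sites:
  WciII CGATT/3: at [12] ⇒ [15]
  XjeVI CAAGAACC/8: at [2, 30] ⇒ [10, 38]
  AzqX CGAC/1: at [9, 20, 24, 40, 49] ⇒ [10, 21, 25, 41, 50]

Pooled cuts: [10, 15, 21, 25, 38, 41, 50]

Fragments:
  [0,10): 10 bp
  [10,15): 5 bp
  [15,21): 6 bp
  [21,25): 4 bp
  [25,38): 13 bp
  [38,41): 3 bp
  [41,50): 9 bp
  [50,56): 6 bp

[3,4,5,6,6,9,10,13]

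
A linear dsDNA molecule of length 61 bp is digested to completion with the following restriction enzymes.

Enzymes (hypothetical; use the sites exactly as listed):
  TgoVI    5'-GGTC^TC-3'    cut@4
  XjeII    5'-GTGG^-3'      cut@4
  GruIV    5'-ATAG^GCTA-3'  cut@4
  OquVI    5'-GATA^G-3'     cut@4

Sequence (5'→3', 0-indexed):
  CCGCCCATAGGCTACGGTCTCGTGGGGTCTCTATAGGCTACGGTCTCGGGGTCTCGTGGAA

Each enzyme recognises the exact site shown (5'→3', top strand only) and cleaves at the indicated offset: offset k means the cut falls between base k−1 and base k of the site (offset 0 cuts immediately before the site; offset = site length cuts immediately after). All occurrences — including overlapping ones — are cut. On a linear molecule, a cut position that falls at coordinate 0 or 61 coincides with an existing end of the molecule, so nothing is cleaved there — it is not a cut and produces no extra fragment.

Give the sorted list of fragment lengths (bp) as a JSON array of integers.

Scan for sites:
  TgoVI (GGTCTC, off=4): starts [15, 25, 41, 49] → cuts [19, 29, 45, 53]
  XjeII (GTGG, off=4): starts [21, 55] → cuts [25, 59]
  GruIV (ATAGGCTA, off=4): starts [6, 32] → cuts [10, 36]
  OquVI (GATAG, off=4): no sites

All cut coordinates (distinct, sorted): [10, 19, 25, 29, 36, 45, 53, 59]

Fragment lengths:
  [0,10): 10 bp
  [10,19): 9 bp
  [19,25): 6 bp
  [25,29): 4 bp
  [29,36): 7 bp
  [36,45): 9 bp
  [45,53): 8 bp
  [53,59): 6 bp
  [59,61): 2 bp

[2,4,6,6,7,8,9,9,10]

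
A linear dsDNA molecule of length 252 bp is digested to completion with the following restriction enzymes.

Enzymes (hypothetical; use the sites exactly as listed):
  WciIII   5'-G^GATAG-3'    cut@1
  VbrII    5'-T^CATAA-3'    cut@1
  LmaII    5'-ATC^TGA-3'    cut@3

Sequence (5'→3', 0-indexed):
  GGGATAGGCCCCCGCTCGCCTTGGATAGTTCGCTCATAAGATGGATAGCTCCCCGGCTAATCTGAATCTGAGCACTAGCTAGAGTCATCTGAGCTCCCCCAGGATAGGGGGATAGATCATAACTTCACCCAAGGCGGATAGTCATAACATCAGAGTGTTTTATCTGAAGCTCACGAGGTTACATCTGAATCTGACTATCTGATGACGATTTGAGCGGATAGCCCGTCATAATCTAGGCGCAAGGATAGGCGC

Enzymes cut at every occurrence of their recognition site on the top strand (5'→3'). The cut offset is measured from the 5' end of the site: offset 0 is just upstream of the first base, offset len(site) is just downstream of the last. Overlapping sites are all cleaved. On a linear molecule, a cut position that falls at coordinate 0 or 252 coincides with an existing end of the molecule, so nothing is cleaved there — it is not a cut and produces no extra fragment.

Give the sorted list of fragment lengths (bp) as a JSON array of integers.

Scan for sites:
  WciIII (GGATAG, off=1): starts [1, 22, 42, 101, 109, 135, 215, 242] → cuts [2, 23, 43, 102, 110, 136, 216, 243]
  VbrII (TCATAA, off=1): starts [33, 116, 141, 225] → cuts [34, 117, 142, 226]
  LmaII (ATCTGA, off=3): starts [59, 65, 86, 161, 182, 188, 196] → cuts [62, 68, 89, 164, 185, 191, 199]

All cut coordinates (distinct, sorted): [2, 23, 34, 43, 62, 68, 89, 102, 110, 117, 136, 142, 164, 185, 191, 199, 216, 226, 243]

Fragments:
  [0,2): 2 bp
  [2,23): 21 bp
  [23,34): 11 bp
  [34,43): 9 bp
  [43,62): 19 bp
  [62,68): 6 bp
  [68,89): 21 bp
  [89,102): 13 bp
  [102,110): 8 bp
  [110,117): 7 bp
  [117,136): 19 bp
  [136,142): 6 bp
  [142,164): 22 bp
  [164,185): 21 bp
  [185,191): 6 bp
  [191,199): 8 bp
  [199,216): 17 bp
  [216,226): 10 bp
  [226,243): 17 bp
  [243,252): 9 bp

[2,6,6,6,7,8,8,9,9,10,11,13,17,17,19,19,21,21,21,22]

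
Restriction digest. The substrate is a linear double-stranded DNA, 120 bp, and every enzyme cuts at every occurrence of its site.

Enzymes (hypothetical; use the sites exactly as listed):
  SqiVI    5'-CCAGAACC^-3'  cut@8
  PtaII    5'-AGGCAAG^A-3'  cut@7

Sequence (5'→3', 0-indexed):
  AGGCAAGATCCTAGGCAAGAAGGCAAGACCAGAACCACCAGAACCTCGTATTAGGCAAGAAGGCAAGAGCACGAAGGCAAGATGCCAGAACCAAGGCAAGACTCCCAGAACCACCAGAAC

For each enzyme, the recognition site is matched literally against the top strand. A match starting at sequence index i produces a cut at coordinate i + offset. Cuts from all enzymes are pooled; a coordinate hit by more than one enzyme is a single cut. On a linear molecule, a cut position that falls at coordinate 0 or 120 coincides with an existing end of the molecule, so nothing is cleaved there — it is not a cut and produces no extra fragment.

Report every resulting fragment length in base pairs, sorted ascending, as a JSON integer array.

[7,8,8,8,8,9,9,11,12,12,14,14]

Scan for sites:
  SqiVI (CCAGAACC, off=8): starts [28, 37, 84, 104] → cuts [36, 45, 92, 112]
  PtaII (AGGCAAGA, off=7): starts [0, 12, 20, 52, 60, 74, 93] → cuts [7, 19, 27, 59, 67, 81, 100]

All cut coordinates (distinct, sorted): [7, 19, 27, 36, 45, 59, 67, 81, 92, 100, 112]

Fragment lengths:
  [0,7): 7 bp
  [7,19): 12 bp
  [19,27): 8 bp
  [27,36): 9 bp
  [36,45): 9 bp
  [45,59): 14 bp
  [59,67): 8 bp
  [67,81): 14 bp
  [81,92): 11 bp
  [92,100): 8 bp
  [100,112): 12 bp
  [112,120): 8 bp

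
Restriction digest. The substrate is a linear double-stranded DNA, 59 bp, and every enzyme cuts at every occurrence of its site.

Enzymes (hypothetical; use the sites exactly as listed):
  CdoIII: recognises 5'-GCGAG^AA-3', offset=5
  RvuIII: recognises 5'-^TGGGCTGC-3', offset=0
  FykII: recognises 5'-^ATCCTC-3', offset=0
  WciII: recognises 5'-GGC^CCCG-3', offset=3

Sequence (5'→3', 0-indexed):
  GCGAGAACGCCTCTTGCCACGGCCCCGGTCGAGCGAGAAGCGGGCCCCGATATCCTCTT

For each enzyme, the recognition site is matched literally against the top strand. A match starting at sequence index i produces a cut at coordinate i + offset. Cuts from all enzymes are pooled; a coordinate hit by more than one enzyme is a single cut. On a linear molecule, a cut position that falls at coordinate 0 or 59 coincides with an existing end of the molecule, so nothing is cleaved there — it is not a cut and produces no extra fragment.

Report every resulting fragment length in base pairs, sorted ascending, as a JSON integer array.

[5,6,8,8,14,18]

Scan for sites:
  CdoIII GCGAGAA/5: at [0, 32] ⇒ [5, 37]
  RvuIII (TGGGCTGC, off=0): no sites
  FykII ATCCTC/0: at [51] ⇒ [51]
  WciII GGCCCCG/3: at [20, 42] ⇒ [23, 45]

Pooled cuts: [5, 23, 37, 45, 51]

Fragment lengths:
  [0,5): 5 bp
  [5,23): 18 bp
  [23,37): 14 bp
  [37,45): 8 bp
  [45,51): 6 bp
  [51,59): 8 bp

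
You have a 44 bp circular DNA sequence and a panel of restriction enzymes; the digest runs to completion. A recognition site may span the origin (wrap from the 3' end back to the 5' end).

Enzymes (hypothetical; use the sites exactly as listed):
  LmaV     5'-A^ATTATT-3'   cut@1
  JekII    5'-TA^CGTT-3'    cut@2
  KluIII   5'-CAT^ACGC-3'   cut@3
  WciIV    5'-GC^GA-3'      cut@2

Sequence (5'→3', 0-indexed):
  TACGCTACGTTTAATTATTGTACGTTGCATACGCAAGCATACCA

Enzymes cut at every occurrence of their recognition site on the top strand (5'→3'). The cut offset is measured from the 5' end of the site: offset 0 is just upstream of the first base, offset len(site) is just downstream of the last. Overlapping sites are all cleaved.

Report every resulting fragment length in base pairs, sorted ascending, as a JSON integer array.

Per-enzyme occurrences:
  LmaV AATTATT/1: at [12] ⇒ [13]
  JekII TACGTT/2: at [5, 20] ⇒ [7, 22]
  KluIII CATACGC/3: at [27, 42] ⇒ [1, 30]
  WciIV (GCGA, off=2): no sites

All cut coordinates (distinct, sorted): [1, 7, 13, 22, 30]

Fragment lengths:
  1→7: 6 bp
  7→13: 6 bp
  13→22: 9 bp
  22→30: 8 bp
  30→1 (wrap): 44-30+1 = 15 bp

[6,6,8,9,15]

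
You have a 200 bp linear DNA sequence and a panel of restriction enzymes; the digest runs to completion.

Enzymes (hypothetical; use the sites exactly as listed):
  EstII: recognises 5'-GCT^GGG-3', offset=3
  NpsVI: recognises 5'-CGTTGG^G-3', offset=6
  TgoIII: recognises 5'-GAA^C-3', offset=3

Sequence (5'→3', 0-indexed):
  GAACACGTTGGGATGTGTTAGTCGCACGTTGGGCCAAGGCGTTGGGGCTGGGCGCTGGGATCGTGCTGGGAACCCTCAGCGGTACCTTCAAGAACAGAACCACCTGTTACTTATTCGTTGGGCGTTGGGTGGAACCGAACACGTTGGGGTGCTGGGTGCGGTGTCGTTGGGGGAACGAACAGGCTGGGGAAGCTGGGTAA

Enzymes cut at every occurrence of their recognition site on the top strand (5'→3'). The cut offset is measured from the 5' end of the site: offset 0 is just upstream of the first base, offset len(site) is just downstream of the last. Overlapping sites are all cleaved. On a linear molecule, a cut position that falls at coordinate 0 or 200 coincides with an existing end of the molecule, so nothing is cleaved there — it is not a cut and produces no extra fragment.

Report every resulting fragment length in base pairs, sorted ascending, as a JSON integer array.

[3,4,4,5,5,5,5,6,6,6,6,7,7,8,8,9,11,13,17,21,22,22]

Per-enzyme occurrences:
  EstII (GCTGGG, off=3): starts [46, 53, 64, 150, 182, 191] → cuts [49, 56, 67, 153, 185, 194]
  NpsVI (CGTTGGG, off=6): starts [5, 26, 39, 115, 122, 141, 164] → cuts [11, 32, 45, 121, 128, 147, 170]
  TgoIII (GAAC, off=3): starts [0, 69, 91, 96, 131, 136, 172, 176] → cuts [3, 72, 94, 99, 134, 139, 175, 179]

Pooled cuts: [3, 11, 32, 45, 49, 56, 67, 72, 94, 99, 121, 128, 134, 139, 147, 153, 170, 175, 179, 185, 194]

Fragment lengths:
  [0,3): 3 bp
  [3,11): 8 bp
  [11,32): 21 bp
  [32,45): 13 bp
  [45,49): 4 bp
  [49,56): 7 bp
  [56,67): 11 bp
  [67,72): 5 bp
  [72,94): 22 bp
  [94,99): 5 bp
  [99,121): 22 bp
  [121,128): 7 bp
  [128,134): 6 bp
  [134,139): 5 bp
  [139,147): 8 bp
  [147,153): 6 bp
  [153,170): 17 bp
  [170,175): 5 bp
  [175,179): 4 bp
  [179,185): 6 bp
  [185,194): 9 bp
  [194,200): 6 bp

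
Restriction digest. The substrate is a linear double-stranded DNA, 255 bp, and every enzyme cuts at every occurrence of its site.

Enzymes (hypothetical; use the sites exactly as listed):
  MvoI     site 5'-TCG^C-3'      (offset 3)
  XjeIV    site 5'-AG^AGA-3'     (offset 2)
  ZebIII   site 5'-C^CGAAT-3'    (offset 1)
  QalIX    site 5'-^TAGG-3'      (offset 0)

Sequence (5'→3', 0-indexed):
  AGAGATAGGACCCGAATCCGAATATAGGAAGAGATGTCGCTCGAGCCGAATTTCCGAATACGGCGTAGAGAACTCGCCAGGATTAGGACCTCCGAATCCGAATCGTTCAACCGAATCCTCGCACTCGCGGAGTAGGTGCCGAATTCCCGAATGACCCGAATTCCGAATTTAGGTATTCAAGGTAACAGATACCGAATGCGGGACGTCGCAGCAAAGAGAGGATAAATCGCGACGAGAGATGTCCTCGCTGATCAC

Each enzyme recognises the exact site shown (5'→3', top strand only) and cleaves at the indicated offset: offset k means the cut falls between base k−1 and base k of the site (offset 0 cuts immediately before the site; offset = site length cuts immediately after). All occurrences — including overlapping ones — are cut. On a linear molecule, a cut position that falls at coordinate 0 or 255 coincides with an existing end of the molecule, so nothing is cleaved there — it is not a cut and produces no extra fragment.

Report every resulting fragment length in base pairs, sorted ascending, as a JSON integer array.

[2,3,5,6,6,6,6,6,7,7,7,7,7,7,7,8,8,8,8,8,8,9,9,10,11,13,13,14,16,23]

Per-enzyme occurrences:
  MvoI (TCGC, off=3): starts [36, 73, 118, 124, 205, 226, 244] → cuts [39, 76, 121, 127, 208, 229, 247]
  XjeIV (AGAGA, off=2): starts [0, 29, 66, 214, 234] → cuts [2, 31, 68, 216, 236]
  ZebIII (CCGAAT, off=1): starts [11, 17, 45, 53, 91, 97, 110, 138, 146, 155, 162, 191] → cuts [12, 18, 46, 54, 92, 98, 111, 139, 147, 156, 163, 192]
  QalIX (TAGG, off=0): starts [5, 24, 83, 132, 169] → cuts [5, 24, 83, 132, 169]

Pooled cuts: [2, 5, 12, 18, 24, 31, 39, 46, 54, 68, 76, 83, 92, 98, 111, 121, 127, 132, 139, 147, 156, 163, 169, 192, 208, 216, 229, 236, 247]

Fragments:
  [0,2): 2 bp
  [2,5): 3 bp
  [5,12): 7 bp
  [12,18): 6 bp
  [18,24): 6 bp
  [24,31): 7 bp
  [31,39): 8 bp
  [39,46): 7 bp
  [46,54): 8 bp
  [54,68): 14 bp
  [68,76): 8 bp
  [76,83): 7 bp
  [83,92): 9 bp
  [92,98): 6 bp
  [98,111): 13 bp
  [111,121): 10 bp
  [121,127): 6 bp
  [127,132): 5 bp
  [132,139): 7 bp
  [139,147): 8 bp
  [147,156): 9 bp
  [156,163): 7 bp
  [163,169): 6 bp
  [169,192): 23 bp
  [192,208): 16 bp
  [208,216): 8 bp
  [216,229): 13 bp
  [229,236): 7 bp
  [236,247): 11 bp
  [247,255): 8 bp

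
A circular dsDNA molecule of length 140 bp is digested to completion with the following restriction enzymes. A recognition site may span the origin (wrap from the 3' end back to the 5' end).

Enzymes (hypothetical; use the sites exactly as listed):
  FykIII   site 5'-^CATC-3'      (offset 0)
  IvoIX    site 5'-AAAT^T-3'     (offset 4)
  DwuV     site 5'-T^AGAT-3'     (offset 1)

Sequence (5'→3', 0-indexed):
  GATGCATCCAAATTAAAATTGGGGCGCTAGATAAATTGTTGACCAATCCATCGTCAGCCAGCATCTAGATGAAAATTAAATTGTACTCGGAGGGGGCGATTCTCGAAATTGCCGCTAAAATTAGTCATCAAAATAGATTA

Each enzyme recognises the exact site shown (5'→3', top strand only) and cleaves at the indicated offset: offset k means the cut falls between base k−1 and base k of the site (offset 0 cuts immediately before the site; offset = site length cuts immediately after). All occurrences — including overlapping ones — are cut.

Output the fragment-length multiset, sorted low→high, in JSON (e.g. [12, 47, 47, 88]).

Site scan:
  FykIII CATC/0: at [4, 48, 61, 125] ⇒ [4, 48, 61, 125]
  IvoIX AAATT/4: at [9, 15, 32, 72, 77, 105, 117] ⇒ [13, 19, 36, 76, 81, 109, 121]
  DwuV TAGAT/1: at [27, 65, 133, 138] ⇒ [28, 66, 134, 139]

Pooled cuts: [4, 13, 19, 28, 36, 48, 61, 66, 76, 81, 109, 121, 125, 134, 139]

Fragment lengths:
  4→13: 9 bp
  13→19: 6 bp
  19→28: 9 bp
  28→36: 8 bp
  36→48: 12 bp
  48→61: 13 bp
  61→66: 5 bp
  66→76: 10 bp
  76→81: 5 bp
  81→109: 28 bp
  109→121: 12 bp
  121→125: 4 bp
  125→134: 9 bp
  134→139: 5 bp
  139→4 (wrap): 140-139+4 = 5 bp

[4,5,5,5,5,6,8,9,9,9,10,12,12,13,28]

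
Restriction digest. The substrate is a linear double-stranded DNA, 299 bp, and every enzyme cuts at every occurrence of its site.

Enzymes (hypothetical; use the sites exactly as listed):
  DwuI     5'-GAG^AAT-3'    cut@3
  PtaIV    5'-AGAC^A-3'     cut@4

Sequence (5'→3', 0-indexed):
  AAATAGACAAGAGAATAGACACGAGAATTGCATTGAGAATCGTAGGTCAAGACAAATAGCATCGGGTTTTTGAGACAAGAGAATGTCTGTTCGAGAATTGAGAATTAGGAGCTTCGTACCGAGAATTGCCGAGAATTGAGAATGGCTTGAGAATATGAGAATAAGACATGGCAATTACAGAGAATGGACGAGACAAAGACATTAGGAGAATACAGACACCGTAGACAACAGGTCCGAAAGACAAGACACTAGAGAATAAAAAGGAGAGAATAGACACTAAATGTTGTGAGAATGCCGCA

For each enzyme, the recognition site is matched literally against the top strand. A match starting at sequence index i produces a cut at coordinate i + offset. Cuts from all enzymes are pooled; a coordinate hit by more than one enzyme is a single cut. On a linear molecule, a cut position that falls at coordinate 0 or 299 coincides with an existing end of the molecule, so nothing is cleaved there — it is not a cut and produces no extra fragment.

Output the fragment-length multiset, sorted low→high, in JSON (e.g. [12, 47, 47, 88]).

Per-enzyme occurrences:
  DwuI GAGAAT/3: at [10, 22, 34, 78, 92, 99, 120, 130, 137, 148, 156, 179, 205, 251, 265, 287] ⇒ [13, 25, 37, 81, 95, 102, 123, 133, 140, 151, 159, 182, 208, 254, 268, 290]
  PtaIV AGACA/4: at [4, 16, 49, 72, 163, 190, 196, 213, 222, 238, 243, 271] ⇒ [8, 20, 53, 76, 167, 194, 200, 217, 226, 242, 247, 275]

Pooled cuts: [8, 13, 20, 25, 37, 53, 76, 81, 95, 102, 123, 133, 140, 151, 159, 167, 182, 194, 200, 208, 217, 226, 242, 247, 254, 268, 275, 290]

Fragments:
  [0,8): 8 bp
  [8,13): 5 bp
  [13,20): 7 bp
  [20,25): 5 bp
  [25,37): 12 bp
  [37,53): 16 bp
  [53,76): 23 bp
  [76,81): 5 bp
  [81,95): 14 bp
  [95,102): 7 bp
  [102,123): 21 bp
  [123,133): 10 bp
  [133,140): 7 bp
  [140,151): 11 bp
  [151,159): 8 bp
  [159,167): 8 bp
  [167,182): 15 bp
  [182,194): 12 bp
  [194,200): 6 bp
  [200,208): 8 bp
  [208,217): 9 bp
  [217,226): 9 bp
  [226,242): 16 bp
  [242,247): 5 bp
  [247,254): 7 bp
  [254,268): 14 bp
  [268,275): 7 bp
  [275,290): 15 bp
  [290,299): 9 bp

[5,5,5,5,6,7,7,7,7,7,8,8,8,8,9,9,9,10,11,12,12,14,14,15,15,16,16,21,23]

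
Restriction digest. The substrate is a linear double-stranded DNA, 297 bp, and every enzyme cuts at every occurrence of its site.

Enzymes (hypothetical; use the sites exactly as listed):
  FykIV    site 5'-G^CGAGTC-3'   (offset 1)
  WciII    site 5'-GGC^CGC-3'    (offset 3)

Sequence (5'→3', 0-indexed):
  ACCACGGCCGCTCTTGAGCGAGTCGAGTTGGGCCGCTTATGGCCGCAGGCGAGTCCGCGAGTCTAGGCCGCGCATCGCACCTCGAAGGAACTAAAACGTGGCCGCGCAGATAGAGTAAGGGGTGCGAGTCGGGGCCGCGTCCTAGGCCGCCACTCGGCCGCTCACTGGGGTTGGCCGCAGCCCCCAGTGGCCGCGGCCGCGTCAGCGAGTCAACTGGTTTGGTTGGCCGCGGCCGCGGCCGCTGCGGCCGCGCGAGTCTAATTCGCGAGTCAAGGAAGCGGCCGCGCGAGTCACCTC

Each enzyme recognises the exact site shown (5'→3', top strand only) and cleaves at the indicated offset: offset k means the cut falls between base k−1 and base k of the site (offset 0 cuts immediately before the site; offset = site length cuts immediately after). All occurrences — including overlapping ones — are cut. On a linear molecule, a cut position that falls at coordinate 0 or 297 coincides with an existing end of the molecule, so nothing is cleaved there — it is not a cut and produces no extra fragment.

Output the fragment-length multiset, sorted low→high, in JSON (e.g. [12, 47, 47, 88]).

[4,4,6,6,6,6,8,8,8,9,10,10,11,11,11,11,12,13,15,16,17,17,22,22,34]

Site scan:
  FykIV (GCGAGTC, off=1): starts [17, 48, 56, 123, 204, 251, 264, 285] → cuts [18, 49, 57, 124, 205, 252, 265, 286]
  WciII (GGCCGC, off=3): starts [5, 30, 40, 65, 99, 132, 144, 155, 172, 188, 194, 224, 230, 236, 245, 279] → cuts [8, 33, 43, 68, 102, 135, 147, 158, 175, 191, 197, 227, 233, 239, 248, 282]

Pooled cuts: [8, 18, 33, 43, 49, 57, 68, 102, 124, 135, 147, 158, 175, 191, 197, 205, 227, 233, 239, 248, 252, 265, 282, 286]

Fragment lengths:
  [0,8): 8 bp
  [8,18): 10 bp
  [18,33): 15 bp
  [33,43): 10 bp
  [43,49): 6 bp
  [49,57): 8 bp
  [57,68): 11 bp
  [68,102): 34 bp
  [102,124): 22 bp
  [124,135): 11 bp
  [135,147): 12 bp
  [147,158): 11 bp
  [158,175): 17 bp
  [175,191): 16 bp
  [191,197): 6 bp
  [197,205): 8 bp
  [205,227): 22 bp
  [227,233): 6 bp
  [233,239): 6 bp
  [239,248): 9 bp
  [248,252): 4 bp
  [252,265): 13 bp
  [265,282): 17 bp
  [282,286): 4 bp
  [286,297): 11 bp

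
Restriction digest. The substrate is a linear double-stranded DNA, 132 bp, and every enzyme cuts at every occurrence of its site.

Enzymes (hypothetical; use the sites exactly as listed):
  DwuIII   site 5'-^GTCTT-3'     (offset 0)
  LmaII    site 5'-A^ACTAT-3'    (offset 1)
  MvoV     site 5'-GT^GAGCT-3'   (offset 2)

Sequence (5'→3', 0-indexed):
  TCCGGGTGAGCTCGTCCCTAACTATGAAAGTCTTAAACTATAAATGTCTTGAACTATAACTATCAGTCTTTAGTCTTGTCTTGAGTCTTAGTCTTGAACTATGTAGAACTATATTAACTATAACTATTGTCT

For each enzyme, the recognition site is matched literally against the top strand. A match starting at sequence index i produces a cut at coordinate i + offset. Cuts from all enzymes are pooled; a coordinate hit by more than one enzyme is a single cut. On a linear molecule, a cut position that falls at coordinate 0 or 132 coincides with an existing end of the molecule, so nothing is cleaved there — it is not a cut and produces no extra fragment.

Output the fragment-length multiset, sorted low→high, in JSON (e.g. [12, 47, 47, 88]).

Site scan:
  DwuIII GTCTT/0: at [29, 45, 65, 72, 77, 84, 90] ⇒ [29, 45, 65, 72, 77, 84, 90]
  LmaII AACTAT/1: at [19, 35, 51, 57, 96, 106, 115, 121] ⇒ [20, 36, 52, 58, 97, 107, 116, 122]
  MvoV GTGAGCT/2: at [5] ⇒ [7]

Pooled cuts: [7, 20, 29, 36, 45, 52, 58, 65, 72, 77, 84, 90, 97, 107, 116, 122]

Fragment lengths:
  [0,7): 7 bp
  [7,20): 13 bp
  [20,29): 9 bp
  [29,36): 7 bp
  [36,45): 9 bp
  [45,52): 7 bp
  [52,58): 6 bp
  [58,65): 7 bp
  [65,72): 7 bp
  [72,77): 5 bp
  [77,84): 7 bp
  [84,90): 6 bp
  [90,97): 7 bp
  [97,107): 10 bp
  [107,116): 9 bp
  [116,122): 6 bp
  [122,132): 10 bp

[5,6,6,6,7,7,7,7,7,7,7,9,9,9,10,10,13]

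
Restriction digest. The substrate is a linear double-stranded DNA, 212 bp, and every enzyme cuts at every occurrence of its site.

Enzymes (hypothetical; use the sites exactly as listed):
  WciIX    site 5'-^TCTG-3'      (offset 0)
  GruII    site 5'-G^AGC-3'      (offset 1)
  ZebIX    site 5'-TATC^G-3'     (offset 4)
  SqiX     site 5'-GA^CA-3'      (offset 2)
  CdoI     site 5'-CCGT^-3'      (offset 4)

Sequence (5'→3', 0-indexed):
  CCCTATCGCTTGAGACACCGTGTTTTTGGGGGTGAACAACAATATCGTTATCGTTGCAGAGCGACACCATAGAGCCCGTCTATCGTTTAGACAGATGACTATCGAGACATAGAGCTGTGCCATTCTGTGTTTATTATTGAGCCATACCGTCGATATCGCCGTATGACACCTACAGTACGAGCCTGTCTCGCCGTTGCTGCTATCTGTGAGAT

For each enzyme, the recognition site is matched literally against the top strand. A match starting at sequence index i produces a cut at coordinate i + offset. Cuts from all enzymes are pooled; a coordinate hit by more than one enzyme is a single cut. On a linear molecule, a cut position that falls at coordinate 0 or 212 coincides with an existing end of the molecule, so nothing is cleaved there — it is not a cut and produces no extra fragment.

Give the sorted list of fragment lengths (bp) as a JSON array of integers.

Scan for sites:
  WciIX TCTG/0: at [123, 202] ⇒ [123, 202]
  GruII GAGC/1: at [58, 71, 111, 138, 178] ⇒ [59, 72, 112, 139, 179]
  ZebIX TATCG/4: at [3, 42, 48, 80, 99, 153] ⇒ [7, 46, 52, 84, 103, 157]
  SqiX GACA/2: at [13, 62, 89, 105, 164] ⇒ [15, 64, 91, 107, 166]
  CdoI CCGT/4: at [17, 75, 146, 158, 190] ⇒ [21, 79, 150, 162, 194]

Pooled cuts: [7, 15, 21, 46, 52, 59, 64, 72, 79, 84, 91, 103, 107, 112, 123, 139, 150, 157, 162, 166, 179, 194, 202]

Fragments:
  [0,7): 7 bp
  [7,15): 8 bp
  [15,21): 6 bp
  [21,46): 25 bp
  [46,52): 6 bp
  [52,59): 7 bp
  [59,64): 5 bp
  [64,72): 8 bp
  [72,79): 7 bp
  [79,84): 5 bp
  [84,91): 7 bp
  [91,103): 12 bp
  [103,107): 4 bp
  [107,112): 5 bp
  [112,123): 11 bp
  [123,139): 16 bp
  [139,150): 11 bp
  [150,157): 7 bp
  [157,162): 5 bp
  [162,166): 4 bp
  [166,179): 13 bp
  [179,194): 15 bp
  [194,202): 8 bp
  [202,212): 10 bp

[4,4,5,5,5,5,6,6,7,7,7,7,7,8,8,8,10,11,11,12,13,15,16,25]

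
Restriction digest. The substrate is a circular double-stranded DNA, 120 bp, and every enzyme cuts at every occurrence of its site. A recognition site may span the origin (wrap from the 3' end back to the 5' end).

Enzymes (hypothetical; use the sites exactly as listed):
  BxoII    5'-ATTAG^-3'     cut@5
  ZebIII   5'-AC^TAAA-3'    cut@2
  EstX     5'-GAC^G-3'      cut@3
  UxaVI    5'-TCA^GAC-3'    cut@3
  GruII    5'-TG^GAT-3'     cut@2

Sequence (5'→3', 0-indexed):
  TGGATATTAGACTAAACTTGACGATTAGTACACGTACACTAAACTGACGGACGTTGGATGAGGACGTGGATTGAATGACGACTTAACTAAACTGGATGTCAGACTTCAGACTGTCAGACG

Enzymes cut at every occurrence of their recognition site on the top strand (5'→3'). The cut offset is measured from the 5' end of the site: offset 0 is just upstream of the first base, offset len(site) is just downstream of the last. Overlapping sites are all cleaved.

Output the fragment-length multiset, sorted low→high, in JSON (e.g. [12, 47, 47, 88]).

Scan for sites:
  BxoII (ATTAG, off=5): starts [5, 23] → cuts [10, 28]
  ZebIII (ACTAAA, off=2): starts [10, 37, 85] → cuts [12, 39, 87]
  EstX (GACG, off=3): starts [19, 45, 49, 62, 76, 116] → cuts [22, 48, 52, 65, 79, 119]
  UxaVI (TCAGAC, off=3): starts [98, 105, 113] → cuts [101, 108, 116]
  GruII (TGGAT, off=2): starts [0, 54, 66, 92] → cuts [2, 56, 68, 94]

Pooled cuts: [2, 10, 12, 22, 28, 39, 48, 52, 56, 65, 68, 79, 87, 94, 101, 108, 116, 119]

Fragment lengths:
  2→10: 8 bp
  10→12: 2 bp
  12→22: 10 bp
  22→28: 6 bp
  28→39: 11 bp
  39→48: 9 bp
  48→52: 4 bp
  52→56: 4 bp
  56→65: 9 bp
  65→68: 3 bp
  68→79: 11 bp
  79→87: 8 bp
  87→94: 7 bp
  94→101: 7 bp
  101→108: 7 bp
  108→116: 8 bp
  116→119: 3 bp
  119→2 (wrap): 120-119+2 = 3 bp

[2,3,3,3,4,4,6,7,7,7,8,8,8,9,9,10,11,11]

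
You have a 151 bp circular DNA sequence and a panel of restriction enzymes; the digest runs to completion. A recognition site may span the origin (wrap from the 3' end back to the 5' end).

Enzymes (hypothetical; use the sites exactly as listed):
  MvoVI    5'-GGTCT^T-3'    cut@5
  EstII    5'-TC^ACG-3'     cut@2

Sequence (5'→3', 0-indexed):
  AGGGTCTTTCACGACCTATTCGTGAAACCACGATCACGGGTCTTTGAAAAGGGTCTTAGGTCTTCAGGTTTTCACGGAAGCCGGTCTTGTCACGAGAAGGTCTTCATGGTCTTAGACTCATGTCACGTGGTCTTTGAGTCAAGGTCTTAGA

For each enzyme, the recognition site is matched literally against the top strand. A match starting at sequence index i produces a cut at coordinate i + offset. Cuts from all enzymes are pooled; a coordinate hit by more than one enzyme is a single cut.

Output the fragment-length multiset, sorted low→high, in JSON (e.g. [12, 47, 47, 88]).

[3,4,7,8,9,9,10,11,12,12,13,14,14,25]

Scan for sites:
  MvoVI GGTCTT/5: at [2, 38, 51, 58, 82, 98, 107, 128, 142] ⇒ [7, 43, 56, 63, 87, 103, 112, 133, 147]
  EstII TCACG/2: at [8, 33, 71, 89, 122] ⇒ [10, 35, 73, 91, 124]

All cut coordinates (distinct, sorted): [7, 10, 35, 43, 56, 63, 73, 87, 91, 103, 112, 124, 133, 147]

Fragment lengths:
  7→10: 3 bp
  10→35: 25 bp
  35→43: 8 bp
  43→56: 13 bp
  56→63: 7 bp
  63→73: 10 bp
  73→87: 14 bp
  87→91: 4 bp
  91→103: 12 bp
  103→112: 9 bp
  112→124: 12 bp
  124→133: 9 bp
  133→147: 14 bp
  147→7 (wrap): 151-147+7 = 11 bp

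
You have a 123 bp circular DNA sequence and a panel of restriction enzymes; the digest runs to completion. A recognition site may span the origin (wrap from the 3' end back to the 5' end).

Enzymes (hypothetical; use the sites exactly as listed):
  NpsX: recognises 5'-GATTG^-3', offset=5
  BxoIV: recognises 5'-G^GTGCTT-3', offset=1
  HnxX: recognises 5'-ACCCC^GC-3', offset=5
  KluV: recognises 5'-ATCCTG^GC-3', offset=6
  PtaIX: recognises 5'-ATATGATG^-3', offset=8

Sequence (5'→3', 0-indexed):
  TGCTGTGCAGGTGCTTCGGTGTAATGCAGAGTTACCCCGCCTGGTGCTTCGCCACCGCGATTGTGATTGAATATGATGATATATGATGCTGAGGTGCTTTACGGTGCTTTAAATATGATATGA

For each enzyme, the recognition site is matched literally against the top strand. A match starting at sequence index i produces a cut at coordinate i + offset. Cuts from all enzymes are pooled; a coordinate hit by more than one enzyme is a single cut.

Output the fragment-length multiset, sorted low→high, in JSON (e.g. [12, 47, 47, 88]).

Site scan:
  NpsX (GATTG, off=5): starts [58, 64] → cuts [63, 69]
  BxoIV (GGTGCTT, off=1): starts [9, 42, 92, 102] → cuts [10, 43, 93, 103]
  HnxX (ACCCCGC, off=5): starts [33] → cuts [38]
  KluV (ATCCTGGC, off=6): no sites
  PtaIX (ATATGATG, off=8): starts [70, 80, 117] → cuts [2, 78, 88]

Pooled cuts: [2, 10, 38, 43, 63, 69, 78, 88, 93, 103]

Fragment lengths:
  2→10: 8 bp
  10→38: 28 bp
  38→43: 5 bp
  43→63: 20 bp
  63→69: 6 bp
  69→78: 9 bp
  78→88: 10 bp
  88→93: 5 bp
  93→103: 10 bp
  103→2 (wrap): 123-103+2 = 22 bp

[5,5,6,8,9,10,10,20,22,28]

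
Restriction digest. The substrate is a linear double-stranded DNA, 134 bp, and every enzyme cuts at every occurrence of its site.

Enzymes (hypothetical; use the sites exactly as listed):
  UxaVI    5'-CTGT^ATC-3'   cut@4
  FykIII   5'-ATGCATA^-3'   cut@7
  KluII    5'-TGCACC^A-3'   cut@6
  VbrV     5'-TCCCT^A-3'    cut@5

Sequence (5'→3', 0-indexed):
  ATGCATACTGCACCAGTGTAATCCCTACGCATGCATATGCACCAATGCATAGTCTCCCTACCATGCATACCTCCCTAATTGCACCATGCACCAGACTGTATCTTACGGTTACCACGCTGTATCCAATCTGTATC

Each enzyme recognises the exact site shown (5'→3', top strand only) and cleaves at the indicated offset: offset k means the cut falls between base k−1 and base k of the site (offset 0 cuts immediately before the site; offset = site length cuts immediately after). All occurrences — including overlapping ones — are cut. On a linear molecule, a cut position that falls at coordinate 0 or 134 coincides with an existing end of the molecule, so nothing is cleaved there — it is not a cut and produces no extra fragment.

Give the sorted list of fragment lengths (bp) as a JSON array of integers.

[3,6,7,7,7,7,7,8,8,9,10,11,11,12,21]

Per-enzyme occurrences:
  UxaVI CTGTATC/4: at [95, 116, 127] ⇒ [99, 120, 131]
  FykIII ATGCATA/7: at [0, 30, 44, 62] ⇒ [7, 37, 51, 69]
  KluII TGCACCA/6: at [8, 37, 79, 86] ⇒ [14, 43, 85, 92]
  VbrV TCCCTA/5: at [21, 54, 71] ⇒ [26, 59, 76]

All cut coordinates (distinct, sorted): [7, 14, 26, 37, 43, 51, 59, 69, 76, 85, 92, 99, 120, 131]

Fragments:
  [0,7): 7 bp
  [7,14): 7 bp
  [14,26): 12 bp
  [26,37): 11 bp
  [37,43): 6 bp
  [43,51): 8 bp
  [51,59): 8 bp
  [59,69): 10 bp
  [69,76): 7 bp
  [76,85): 9 bp
  [85,92): 7 bp
  [92,99): 7 bp
  [99,120): 21 bp
  [120,131): 11 bp
  [131,134): 3 bp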